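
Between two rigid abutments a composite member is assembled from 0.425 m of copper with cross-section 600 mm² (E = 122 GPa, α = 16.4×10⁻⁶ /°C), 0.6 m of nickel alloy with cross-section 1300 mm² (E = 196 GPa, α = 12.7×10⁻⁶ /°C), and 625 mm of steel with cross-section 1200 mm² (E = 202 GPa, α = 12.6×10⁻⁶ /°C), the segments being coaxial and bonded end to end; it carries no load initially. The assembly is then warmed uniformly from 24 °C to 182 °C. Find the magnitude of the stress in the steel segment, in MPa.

With the walls removed the bar would change length by δ_free = Σ αᵢΔT Lᵢ = 16.4×10⁻⁶×158×425 + 12.7×10⁻⁶×158×600 + 12.6×10⁻⁶×158×625 = 3.549 mm.
The rigid supports impose zero overall length change; the single axial force P common to all segments must satisfy P Σ Lᵢ/(AᵢEᵢ) = δ_free.
The series flexibility is Σ Lᵢ/(AᵢEᵢ) = 425/(600×122×10³) + 600/(1300×196×10³) + 625/(1200×202×10³) = 1.074×10⁻⁵ mm/N.
So P = 3.549 / 1.074×10⁻⁵ = 330.5 kN, compressive.
σ_{steel} = P / A = 330500 / 1200 = 275.4 MPa.

σ ≈ 275 MPa (compressive)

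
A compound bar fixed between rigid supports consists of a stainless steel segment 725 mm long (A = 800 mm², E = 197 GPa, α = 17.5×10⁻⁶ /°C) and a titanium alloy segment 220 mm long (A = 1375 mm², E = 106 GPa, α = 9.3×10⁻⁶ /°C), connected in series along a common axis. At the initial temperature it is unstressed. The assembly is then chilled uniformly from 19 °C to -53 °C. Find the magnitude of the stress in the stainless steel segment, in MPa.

σ ≈ 217 MPa (tensile)

If the supports were absent, the total length change would be Σ αᵢΔT Lᵢ = 17.5×10⁻⁶×72×725 + 9.3×10⁻⁶×72×220 = 1.061 mm.
The walls prevent any net length change, so an axial force P (same in every segment) develops. Compatibility: P · Σ Lᵢ/(AᵢEᵢ) = δ_free.
The series flexibility is Σ Lᵢ/(AᵢEᵢ) = 725/(800×197×10³) + 220/(1375×106×10³) = 6.11×10⁻⁶ mm/N.
P = 1.061 / 6.11×10⁻⁶ = 173600 N = 173.6 kN, tensile.
σ_{stainless steel} = P / A = 173600 / 800 = 217 MPa.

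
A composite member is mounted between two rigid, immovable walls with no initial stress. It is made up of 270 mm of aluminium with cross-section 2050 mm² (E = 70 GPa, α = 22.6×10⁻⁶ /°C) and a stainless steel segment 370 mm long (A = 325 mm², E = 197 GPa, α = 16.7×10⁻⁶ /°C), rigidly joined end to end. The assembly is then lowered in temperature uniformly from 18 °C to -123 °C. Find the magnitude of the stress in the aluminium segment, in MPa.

σ ≈ 110 MPa (tensile)

Free thermal contraction of the whole bar: Σ αᵢΔT Lᵢ = 22.6×10⁻⁶×141×270 + 16.7×10⁻⁶×141×370 = 1.732 mm.
The walls prevent any net length change, so an axial force P (same in every segment) develops. Compatibility: P · Σ Lᵢ/(AᵢEᵢ) = δ_free.
The series flexibility is Σ Lᵢ/(AᵢEᵢ) = 270/(2050×70×10³) + 370/(325×197×10³) = 7.661×10⁻⁶ mm/N.
Hence P = δ_free / Σ(L/AE) = 1.732/7.661×10⁻⁶ = 226 kN (tensile).
σ_{aluminium} = P / A = 226000 / 2050 = 110.3 MPa.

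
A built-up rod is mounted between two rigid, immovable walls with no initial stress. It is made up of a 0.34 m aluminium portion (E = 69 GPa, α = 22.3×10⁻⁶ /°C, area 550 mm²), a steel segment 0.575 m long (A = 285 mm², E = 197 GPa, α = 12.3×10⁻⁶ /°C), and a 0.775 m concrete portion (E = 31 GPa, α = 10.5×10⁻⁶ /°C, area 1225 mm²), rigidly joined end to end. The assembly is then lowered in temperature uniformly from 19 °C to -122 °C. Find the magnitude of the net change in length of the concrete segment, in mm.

|ΔL| ≈ 0.508 mm

If the supports were absent, the total length change would be Σ αᵢΔT Lᵢ = 22.3×10⁻⁶×141×340 + 12.3×10⁻⁶×141×575 + 10.5×10⁻⁶×141×775 = 3.214 mm.
Since the ends are fixed, an axial force P builds up, equal in every segment, with P · Σ Lᵢ/(AᵢEᵢ) = δ_free.
The series flexibility is Σ Lᵢ/(AᵢEᵢ) = 340/(550×69×10³) + 575/(285×197×10³) + 775/(1225×31×10³) = 3.961×10⁻⁵ mm/N.
So P = 3.214 / 3.961×10⁻⁵ = 81.14 kN, tensile.
For the concrete segment, free thermal change = 10.5×10⁻⁶×141×775 = 1.147 mm and elastic change from P = 81140×775/(1225×31×10³) = 1.656 mm; these oppose, so the net change is 0.508 mm (segment lengthens).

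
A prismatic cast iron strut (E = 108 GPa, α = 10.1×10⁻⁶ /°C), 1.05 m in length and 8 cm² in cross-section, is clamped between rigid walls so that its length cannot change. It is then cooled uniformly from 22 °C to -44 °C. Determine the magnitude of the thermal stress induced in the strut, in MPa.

σ ≈ 72 MPa (tensile)

With length fixed, the mechanical strain must cancel the thermal strain αΔT = 10.1×10⁻⁶ × 66 = 666.6×10⁻⁶.
Hence σ = E·αΔT = 108×10³ × 666.6×10⁻⁶ = 71.99 MPa, tensile.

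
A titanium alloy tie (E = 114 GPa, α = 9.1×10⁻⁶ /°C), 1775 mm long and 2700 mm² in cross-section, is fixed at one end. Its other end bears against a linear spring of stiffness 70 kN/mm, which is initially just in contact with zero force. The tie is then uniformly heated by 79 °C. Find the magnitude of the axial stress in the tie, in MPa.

The unrestrained thermal change is αΔT L = 9.1×10⁻⁶ × 79 × 1775 = 1.276 mm.
Let P be the compressive force at the spring. The tie shortens elastically by PL/(AE) and the spring compresses by P/k; together these equal δ_free.
P [ L/(AE) + 1/k ] = δ_free → P [ 1775/(2700×114×10³) + 1/(70×10³) ] = 1.276.
P = 1.276 / 2.005×10⁻⁵ = 63640 N.
σ = P/A = 63640/2700 = 23.57 MPa.

σ ≈ 23.6 MPa (compressive)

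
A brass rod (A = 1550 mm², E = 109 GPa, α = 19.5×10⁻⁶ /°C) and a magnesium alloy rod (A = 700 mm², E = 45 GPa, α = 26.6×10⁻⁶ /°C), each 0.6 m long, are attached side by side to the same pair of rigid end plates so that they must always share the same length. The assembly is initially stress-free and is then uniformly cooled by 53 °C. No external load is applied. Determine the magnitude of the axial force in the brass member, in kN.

P ≈ 9.99 kN (compressive in the brass)

Both members must finish at the same length. With the larger α, the magnesium alloy tends to over-contract; the plates restrain it, putting the magnesium alloy in tension and the brass in compression. With no external load the two internal forces are equal and opposite, magnitude P.
Equating the net (thermal + elastic) strains gives |α₁ − α₂|·ΔT = P·[1/(A₁E₁) + 1/(A₂E₂)].
|α₁ − α₂|·ΔT = 7.1×10⁻⁶ × 53 = 0.0003763.
1/(A₁E₁) + 1/(A₂E₂) = 1/(1550×109×10³) + 1/(700×45×10³) = 3.766×10⁻⁸ N⁻¹.
So P = 0.0003763 / 3.766×10⁻⁸ = 9.991 kN.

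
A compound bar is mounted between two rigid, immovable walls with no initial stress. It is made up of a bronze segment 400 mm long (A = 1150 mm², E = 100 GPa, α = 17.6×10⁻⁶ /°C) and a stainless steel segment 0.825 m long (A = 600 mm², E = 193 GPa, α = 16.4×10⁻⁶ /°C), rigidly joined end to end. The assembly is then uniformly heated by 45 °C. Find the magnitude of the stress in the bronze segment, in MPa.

If the supports were absent, the total length change would be Σ αᵢΔT Lᵢ = 17.6×10⁻⁶×45×400 + 16.4×10⁻⁶×45×825 = 0.9257 mm.
Since the ends are fixed, an axial force P builds up, equal in every segment, with P · Σ Lᵢ/(AᵢEᵢ) = δ_free.
The series flexibility is Σ Lᵢ/(AᵢEᵢ) = 400/(1150×100×10³) + 825/(600×193×10³) = 1.06×10⁻⁵ mm/N.
Hence P = δ_free / Σ(L/AE) = 0.9257/1.06×10⁻⁵ = 87.3 kN (compressive).
σ_{bronze} = P / A = 87300 / 1150 = 75.92 MPa.

σ ≈ 75.9 MPa (compressive)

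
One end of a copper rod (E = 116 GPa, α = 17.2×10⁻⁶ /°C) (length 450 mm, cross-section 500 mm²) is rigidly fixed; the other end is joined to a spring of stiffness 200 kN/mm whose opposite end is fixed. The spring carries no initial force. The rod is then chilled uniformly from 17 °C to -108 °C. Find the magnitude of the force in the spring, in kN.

P ≈ 75.8 kN

Free thermal contraction: δ_free = αΔT L = 17.2×10⁻⁶ × 125 × 450 = 0.9675 mm.
With a force P in the spring, the elastic change of the rod is PL/(AE) and that of the spring is P/k; compatibility requires their sum to equal δ_free.
So P = δ_free / [L/(AE) + 1/k] = 0.9675 / [ 450/(500×116×10³) + 1/(200×10³) ].
P = 0.9675 / 1.276×10⁻⁵ = 75830 N.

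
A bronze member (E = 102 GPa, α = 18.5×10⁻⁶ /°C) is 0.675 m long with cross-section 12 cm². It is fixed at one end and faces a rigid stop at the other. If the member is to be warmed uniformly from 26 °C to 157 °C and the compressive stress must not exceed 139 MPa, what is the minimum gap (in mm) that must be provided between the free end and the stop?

g ≈ 0.716 mm

Free expansion if unrestrained: δ_free = αΔT L = 18.5×10⁻⁶ × 131 × 675 = 1.636 mm.
A stress of 139 MPa corresponds to the wall pushing the member back by σL/E = 139×675/(102×10³) = 0.9199 mm.
The gap must absorb the remainder: g_min = 1.636 − 0.9199 = 0.716 mm.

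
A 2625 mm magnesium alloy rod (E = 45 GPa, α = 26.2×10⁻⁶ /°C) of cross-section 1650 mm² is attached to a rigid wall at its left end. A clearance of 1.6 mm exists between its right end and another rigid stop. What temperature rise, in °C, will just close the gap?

The gap closes when αΔT L = 1.6 mm, since the rod is still unstressed at that instant.
So ΔT = g/(αL) = 1.6/(26.2×10⁻⁶ × 2625) = 23.26 °C.

ΔT ≈ 23.3 °C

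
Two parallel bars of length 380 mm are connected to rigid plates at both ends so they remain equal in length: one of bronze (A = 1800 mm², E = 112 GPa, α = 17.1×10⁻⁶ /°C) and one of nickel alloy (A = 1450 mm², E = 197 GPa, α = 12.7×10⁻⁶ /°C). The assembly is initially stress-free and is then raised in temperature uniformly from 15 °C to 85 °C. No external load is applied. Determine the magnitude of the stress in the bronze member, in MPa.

σ ≈ 20.2 MPa (compressive)

Both members must finish at the same length. With the larger α, the bronze tends to over-expand; the plates restrain it, putting the bronze in compression and the nickel alloy in tension. With no external load the two internal forces are equal and opposite, magnitude P.
Compatibility of the two members (thermal + elastic change equal): (α₁ − α₂)ΔT = P·[1/(A₁E₁) + 1/(A₂E₂)].
|α₁ − α₂|·ΔT = 4.4×10⁻⁶ × 70 = 0.000308.
1/(A₁E₁) + 1/(A₂E₂) = 1/(1800×112×10³) + 1/(1450×197×10³) = 8.461×10⁻⁹ N⁻¹.
So P = 0.000308 / 8.461×10⁻⁹ = 36.4 kN.
σ_{bronze} = P/A₁ = 36400/1800 = 20.22 MPa, compressive.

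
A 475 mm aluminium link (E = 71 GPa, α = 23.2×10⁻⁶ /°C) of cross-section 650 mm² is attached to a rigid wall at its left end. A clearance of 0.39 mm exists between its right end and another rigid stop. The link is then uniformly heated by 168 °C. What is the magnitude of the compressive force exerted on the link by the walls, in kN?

Free thermal elongation = αΔT L = 23.2×10⁻⁶ × 168 × 475 = 1.851 mm.
This exceeds the 0.39 mm gap, so the wall pushes back. The portion of expansion that must be recovered elastically is δ_free − gap = 1.851 − 0.39 = 1.461 mm.
That suppressed elongation corresponds to σ = E·Δ/L = 71×10³ × 1.461/475 = 218.4 MPa.
Force on the wall = σA = 218.4 × 650 mm² = 142 kN.

P ≈ 142 kN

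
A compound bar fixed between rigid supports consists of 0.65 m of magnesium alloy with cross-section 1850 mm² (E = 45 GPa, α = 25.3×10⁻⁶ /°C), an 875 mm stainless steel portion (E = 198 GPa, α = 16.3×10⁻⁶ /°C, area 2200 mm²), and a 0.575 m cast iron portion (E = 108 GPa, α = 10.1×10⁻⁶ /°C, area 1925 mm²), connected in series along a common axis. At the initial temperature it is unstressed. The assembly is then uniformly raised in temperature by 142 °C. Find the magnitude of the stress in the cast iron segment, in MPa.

Free thermal expansion of the whole bar: Σ αᵢΔT Lᵢ = 25.3×10⁻⁶×142×650 + 16.3×10⁻⁶×142×875 + 10.1×10⁻⁶×142×575 = 5.185 mm.
The rigid supports impose zero overall length change; the single axial force P common to all segments must satisfy P Σ Lᵢ/(AᵢEᵢ) = δ_free.
Σ Lᵢ/(AᵢEᵢ) = 650/(1850×45×10³) + 875/(2200×198×10³) + 575/(1925×108×10³) = 1.258×10⁻⁵ mm/N.
So P = 5.185 / 1.258×10⁻⁵ = 412.1 kN, compressive.
σ_{cast iron} = P / A = 412100 / 1925 = 214.1 MPa.

σ ≈ 214 MPa (compressive)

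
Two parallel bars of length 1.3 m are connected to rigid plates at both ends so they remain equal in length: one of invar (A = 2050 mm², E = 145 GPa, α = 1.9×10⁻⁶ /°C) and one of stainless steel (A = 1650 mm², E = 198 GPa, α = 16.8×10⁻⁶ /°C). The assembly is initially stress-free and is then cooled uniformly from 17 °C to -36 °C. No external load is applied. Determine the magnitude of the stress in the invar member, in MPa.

σ ≈ 60 MPa (compressive)

The stainless steel has the larger α, so on cooling it would change length more than the invar if both were free. The rigid plates force a common final length, so the stainless steel is put into tension and the invar into compression, with equal and opposite forces P (no external load).
Setting the final lengths equal and cancelling L: (α₁ − α₂)ΔT = P/(A₁E₁) + P/(A₂E₂).
|α₁ − α₂|·ΔT = 14.9×10⁻⁶ × 53 = 0.0007897.
1/(A₁E₁) + 1/(A₂E₂) = 1/(2050×145×10³) + 1/(1650×198×10³) = 6.425×10⁻⁹ N⁻¹.
P = 0.0007897 / 6.425×10⁻⁹ = 122900 N = 122.9 kN.
σ_{invar} = P/A₁ = 122900/2050 = 59.96 MPa, compressive.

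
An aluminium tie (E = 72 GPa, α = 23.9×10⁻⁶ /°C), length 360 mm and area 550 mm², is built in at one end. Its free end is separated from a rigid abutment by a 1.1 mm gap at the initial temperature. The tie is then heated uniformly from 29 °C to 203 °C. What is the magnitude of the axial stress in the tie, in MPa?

σ ≈ 79.4 MPa (compressive)

Free thermal elongation = αΔT L = 23.9×10⁻⁶ × 174 × 360 = 1.497 mm.
This exceeds the 1.1 mm gap, so the wall pushes back. The portion of expansion that must be recovered elastically is δ_free − gap = 1.497 − 1.1 = 0.3971 mm.
So σ = E(δ_free − g)/L = 72×10³ × 0.3971/360 = 79.42 MPa.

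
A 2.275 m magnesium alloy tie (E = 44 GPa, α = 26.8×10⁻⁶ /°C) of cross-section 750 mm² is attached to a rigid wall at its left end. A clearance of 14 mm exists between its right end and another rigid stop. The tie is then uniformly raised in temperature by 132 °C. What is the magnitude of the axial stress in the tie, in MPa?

σ ≈ 0 MPa

Unrestrained expansion: δ_free = αΔT L = 26.8×10⁻⁶ × 132 × 2275 = 8.048 mm.
This is smaller than the 14 mm clearance, so the tie expands freely without reaching the stop — the stress is zero.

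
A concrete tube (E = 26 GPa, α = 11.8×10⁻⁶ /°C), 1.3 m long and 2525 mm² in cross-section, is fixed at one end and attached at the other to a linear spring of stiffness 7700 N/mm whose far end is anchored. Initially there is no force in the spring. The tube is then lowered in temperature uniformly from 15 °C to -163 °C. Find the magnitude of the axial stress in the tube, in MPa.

σ ≈ 7.23 MPa (tensile)

If the spring were absent the tube would shorten by αΔT L = 11.8×10⁻⁶ × 178 × 1300 = 2.731 mm.
With a force P in the spring, the elastic change of the tube is PL/(AE) and that of the spring is P/k; compatibility requires their sum to equal δ_free.
So P = δ_free / [L/(AE) + 1/k] = 2.731 / [ 1300/(2525×26×10³) + 1/(7700) ].
P = 2.731 / 0.0001497 = 18240 N.
σ = P/A = 18240/2525 = 7.225 MPa.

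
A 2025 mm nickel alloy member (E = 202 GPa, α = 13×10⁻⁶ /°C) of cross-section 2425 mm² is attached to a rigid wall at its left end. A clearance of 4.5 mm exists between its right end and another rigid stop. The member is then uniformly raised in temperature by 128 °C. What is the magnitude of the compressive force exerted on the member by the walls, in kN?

P ≈ 0 kN

If the wall were absent the member would grow by αΔT L = 13×10⁻⁶ × 128 × 2025 = 3.37 mm.
This is smaller than the 4.5 mm clearance, so the member expands freely without reaching the stop — the stress is zero.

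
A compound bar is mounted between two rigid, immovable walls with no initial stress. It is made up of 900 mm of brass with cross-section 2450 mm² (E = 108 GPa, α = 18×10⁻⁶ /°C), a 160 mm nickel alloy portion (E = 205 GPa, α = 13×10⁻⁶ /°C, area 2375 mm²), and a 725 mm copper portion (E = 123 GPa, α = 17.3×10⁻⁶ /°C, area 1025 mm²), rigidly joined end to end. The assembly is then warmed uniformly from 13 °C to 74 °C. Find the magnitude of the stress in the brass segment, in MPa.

Free thermal expansion of the whole bar: Σ αᵢΔT Lᵢ = 18×10⁻⁶×61×900 + 13×10⁻⁶×61×160 + 17.3×10⁻⁶×61×725 = 1.88 mm.
Since the ends are fixed, an axial force P builds up, equal in every segment, with P · Σ Lᵢ/(AᵢEᵢ) = δ_free.
The series flexibility is Σ Lᵢ/(AᵢEᵢ) = 900/(2450×108×10³) + 160/(2375×205×10³) + 725/(1025×123×10³) = 9.481×10⁻⁶ mm/N.
So P = 1.88 / 9.481×10⁻⁶ = 198.3 kN, compressive.
σ_{brass} = P / A = 198300 / 2450 = 80.95 MPa.

σ ≈ 80.9 MPa (compressive)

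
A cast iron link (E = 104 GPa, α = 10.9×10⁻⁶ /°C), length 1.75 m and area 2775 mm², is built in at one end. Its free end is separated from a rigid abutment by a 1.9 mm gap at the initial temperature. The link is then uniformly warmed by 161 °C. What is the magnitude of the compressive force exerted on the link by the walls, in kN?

If the wall were absent the link would grow by αΔT L = 10.9×10⁻⁶ × 161 × 1750 = 3.071 mm.
After closing the 1.9 mm clearance, 3.071 − 1.9 = 1.171 mm of expansion remains to be suppressed by the wall.
That suppressed elongation corresponds to σ = E·Δ/L = 104×10³ × 1.171/1750 = 69.6 MPa.
Force on the wall = σA = 69.6 × 2775 mm² = 193.1 kN.

P ≈ 193 kN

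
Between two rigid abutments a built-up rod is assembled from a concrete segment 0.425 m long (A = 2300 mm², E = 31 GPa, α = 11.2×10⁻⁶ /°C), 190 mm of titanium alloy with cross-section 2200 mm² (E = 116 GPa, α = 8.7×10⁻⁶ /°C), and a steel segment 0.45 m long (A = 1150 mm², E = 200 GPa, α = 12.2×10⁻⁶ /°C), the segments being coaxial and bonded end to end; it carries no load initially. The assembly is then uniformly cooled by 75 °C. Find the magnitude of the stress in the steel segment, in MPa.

With the walls removed the bar would change length by δ_free = Σ αᵢΔT Lᵢ = 11.2×10⁻⁶×75×425 + 8.7×10⁻⁶×75×190 + 12.2×10⁻⁶×75×450 = 0.8927 mm.
Since the ends are fixed, an axial force P builds up, equal in every segment, with P · Σ Lᵢ/(AᵢEᵢ) = δ_free.
Σ Lᵢ/(AᵢEᵢ) = 425/(2300×31×10³) + 190/(2200×116×10³) + 450/(1150×200×10³) = 8.662×10⁻⁶ mm/N.
Hence P = δ_free / Σ(L/AE) = 0.8927/8.662×10⁻⁶ = 103.1 kN (tensile).
σ_{steel} = P / A = 103100 / 1150 = 89.62 MPa.

σ ≈ 89.6 MPa (tensile)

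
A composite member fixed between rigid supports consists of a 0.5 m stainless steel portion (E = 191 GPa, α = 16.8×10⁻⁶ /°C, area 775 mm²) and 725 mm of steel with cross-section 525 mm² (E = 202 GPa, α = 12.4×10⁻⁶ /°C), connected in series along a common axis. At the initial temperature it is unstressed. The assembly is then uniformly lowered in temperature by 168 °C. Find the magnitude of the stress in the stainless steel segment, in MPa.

σ ≈ 369 MPa (tensile)

Free thermal contraction of the whole bar: Σ αᵢΔT Lᵢ = 16.8×10⁻⁶×168×500 + 12.4×10⁻⁶×168×725 = 2.922 mm.
Since the ends are fixed, an axial force P builds up, equal in every segment, with P · Σ Lᵢ/(AᵢEᵢ) = δ_free.
The series flexibility is Σ Lᵢ/(AᵢEᵢ) = 500/(775×191×10³) + 725/(525×202×10³) = 1.021×10⁻⁵ mm/N.
P = 2.922 / 1.021×10⁻⁵ = 286000 N = 286 kN, tensile.
σ_{stainless steel} = P / A = 286000 / 775 = 369.1 MPa.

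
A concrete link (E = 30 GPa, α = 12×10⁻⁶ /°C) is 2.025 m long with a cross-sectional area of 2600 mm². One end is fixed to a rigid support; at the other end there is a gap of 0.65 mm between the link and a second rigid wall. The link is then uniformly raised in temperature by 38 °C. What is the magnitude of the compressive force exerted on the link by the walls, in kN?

P ≈ 10.5 kN

If the wall were absent the link would grow by αΔT L = 12×10⁻⁶ × 38 × 2025 = 0.9234 mm.
This exceeds the 0.65 mm gap, so the wall pushes back. The portion of expansion that must be recovered elastically is δ_free − gap = 0.9234 − 0.65 = 0.2734 mm.
That suppressed elongation corresponds to σ = E·Δ/L = 30×10³ × 0.2734/2025 = 4.05 MPa.
Force on the wall = σA = 4.05 × 2600 mm² = 10.53 kN.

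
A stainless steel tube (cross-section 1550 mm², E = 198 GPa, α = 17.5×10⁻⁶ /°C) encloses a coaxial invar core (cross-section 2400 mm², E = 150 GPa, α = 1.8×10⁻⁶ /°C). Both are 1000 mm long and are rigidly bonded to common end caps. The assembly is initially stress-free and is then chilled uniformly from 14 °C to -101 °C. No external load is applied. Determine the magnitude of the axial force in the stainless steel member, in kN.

P ≈ 299 kN (tensile in the stainless steel)

Both members must finish at the same length. With the larger α, the stainless steel tends to over-contract; the plates restrain it, putting the stainless steel in tension and the invar in compression. With no external load the two internal forces are equal and opposite, magnitude P.
Equating the net (thermal + elastic) strains gives |α₁ − α₂|·ΔT = P·[1/(A₁E₁) + 1/(A₂E₂)].
|α₁ − α₂|·ΔT = 15.7×10⁻⁶ × 115 = 0.001805.
1/(A₁E₁) + 1/(A₂E₂) = 1/(1550×198×10³) + 1/(2400×150×10³) = 6.036×10⁻⁹ N⁻¹.
So P = 0.001805 / 6.036×10⁻⁹ = 299.1 kN.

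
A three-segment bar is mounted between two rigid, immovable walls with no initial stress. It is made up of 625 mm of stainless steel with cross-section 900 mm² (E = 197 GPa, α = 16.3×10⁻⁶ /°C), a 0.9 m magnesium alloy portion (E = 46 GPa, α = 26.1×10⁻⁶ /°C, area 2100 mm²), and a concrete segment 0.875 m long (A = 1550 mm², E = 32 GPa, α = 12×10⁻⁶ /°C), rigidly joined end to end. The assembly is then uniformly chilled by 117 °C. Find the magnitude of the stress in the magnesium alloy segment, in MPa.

σ ≈ 80.7 MPa (tensile)

If the supports were absent, the total length change would be Σ αᵢΔT Lᵢ = 16.3×10⁻⁶×117×625 + 26.1×10⁻⁶×117×900 + 12×10⁻⁶×117×875 = 5.169 mm.
The walls prevent any net length change, so an axial force P (same in every segment) develops. Compatibility: P · Σ Lᵢ/(AᵢEᵢ) = δ_free.
Σ Lᵢ/(AᵢEᵢ) = 625/(900×197×10³) + 900/(2100×46×10³) + 875/(1550×32×10³) = 3.048×10⁻⁵ mm/N.
P = 5.169 / 3.048×10⁻⁵ = 169600 N = 169.6 kN, tensile.
σ_{magnesium alloy} = P / A = 169600 / 2100 = 80.74 MPa.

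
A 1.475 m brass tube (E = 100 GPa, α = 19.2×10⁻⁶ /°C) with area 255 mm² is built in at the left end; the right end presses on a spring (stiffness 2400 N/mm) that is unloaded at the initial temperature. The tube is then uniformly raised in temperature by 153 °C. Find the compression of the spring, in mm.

If the spring were absent the tube would lengthen by αΔT L = 19.2×10⁻⁶ × 153 × 1475 = 4.333 mm.
Let P be the compressive force at the spring. The tube shortens elastically by PL/(AE) and the spring compresses by P/k; together these equal δ_free.
So P = δ_free / [L/(AE) + 1/k] = 4.333 / [ 1475/(255×100×10³) + 1/(2400) ].
P = 4.333 / 0.0004745 = 9131 N.
Spring compression = P/k = 9131/(2400) = 3.805 mm.

δ ≈ 3.8 mm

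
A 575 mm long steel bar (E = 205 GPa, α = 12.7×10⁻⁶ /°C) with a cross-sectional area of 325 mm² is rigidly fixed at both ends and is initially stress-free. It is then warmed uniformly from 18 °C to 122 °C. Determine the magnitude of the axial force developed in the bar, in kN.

P ≈ 88 kN (compressive)

With zero net strain, σ = E·αΔT = 205 GPa × 12.7×10⁻⁶ × 104 = 270.8 MPa.
P = AEαΔT = 325 × 205×10³ × 12.7×10⁻⁶ × 104 = 88 kN (compressive).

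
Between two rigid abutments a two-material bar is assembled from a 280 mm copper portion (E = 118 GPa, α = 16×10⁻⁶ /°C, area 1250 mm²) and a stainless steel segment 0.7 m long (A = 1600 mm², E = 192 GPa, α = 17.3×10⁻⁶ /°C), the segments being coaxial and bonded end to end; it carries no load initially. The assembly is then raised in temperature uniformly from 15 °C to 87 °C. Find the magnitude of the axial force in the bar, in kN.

Free thermal expansion of the whole bar: Σ αᵢΔT Lᵢ = 16×10⁻⁶×72×280 + 17.3×10⁻⁶×72×700 = 1.194 mm.
The walls prevent any net length change, so an axial force P (same in every segment) develops. Compatibility: P · Σ Lᵢ/(AᵢEᵢ) = δ_free.
The series flexibility is Σ Lᵢ/(AᵢEᵢ) = 280/(1250×118×10³) + 700/(1600×192×10³) = 4.177×10⁻⁶ mm/N.
Hence P = δ_free / Σ(L/AE) = 1.194/4.177×10⁻⁶ = 286 kN (compressive).

P ≈ 286 kN (compressive)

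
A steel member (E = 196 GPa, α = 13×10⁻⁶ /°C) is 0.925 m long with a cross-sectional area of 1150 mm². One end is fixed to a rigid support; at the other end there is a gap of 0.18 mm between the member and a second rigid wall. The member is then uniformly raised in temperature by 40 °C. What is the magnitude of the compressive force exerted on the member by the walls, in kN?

P ≈ 73.3 kN

If the wall were absent the member would grow by αΔT L = 13×10⁻⁶ × 40 × 925 = 0.481 mm.
After closing the 0.18 mm clearance, 0.481 − 0.18 = 0.301 mm of expansion remains to be suppressed by the wall.
So σ = E(δ_free − g)/L = 196×10³ × 0.301/925 = 63.78 MPa.
P = σA = 63.78 × 1150 = 73.35 kN.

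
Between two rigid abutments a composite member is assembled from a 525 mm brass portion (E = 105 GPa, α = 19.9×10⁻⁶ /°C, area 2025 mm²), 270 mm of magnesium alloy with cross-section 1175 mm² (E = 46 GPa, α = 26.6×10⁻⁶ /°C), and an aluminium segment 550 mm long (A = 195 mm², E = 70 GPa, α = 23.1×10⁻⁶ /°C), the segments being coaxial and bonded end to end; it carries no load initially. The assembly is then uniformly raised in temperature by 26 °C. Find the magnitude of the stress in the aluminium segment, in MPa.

Free thermal expansion of the whole bar: Σ αᵢΔT Lᵢ = 19.9×10⁻⁶×26×525 + 26.6×10⁻⁶×26×270 + 23.1×10⁻⁶×26×550 = 0.7887 mm.
Since the ends are fixed, an axial force P builds up, equal in every segment, with P · Σ Lᵢ/(AᵢEᵢ) = δ_free.
The series flexibility is Σ Lᵢ/(AᵢEᵢ) = 525/(2025×105×10³) + 270/(1175×46×10³) + 550/(195×70×10³) = 4.776×10⁻⁵ mm/N.
P = 0.7887 / 4.776×10⁻⁵ = 16510 N = 16.51 kN, compressive.
σ_{aluminium} = P / A = 16510 / 195 = 84.69 MPa.

σ ≈ 84.7 MPa (compressive)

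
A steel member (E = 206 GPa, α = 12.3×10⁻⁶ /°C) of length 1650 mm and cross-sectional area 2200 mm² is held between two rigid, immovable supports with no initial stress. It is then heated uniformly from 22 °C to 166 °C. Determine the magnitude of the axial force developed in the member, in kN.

With zero net strain, σ = E·αΔT = 206 GPa × 12.3×10⁻⁶ × 144 = 364.9 MPa.
Then P = σA = 364.9 × 2200 mm² = 802.7 kN, compressive.

P ≈ 803 kN (compressive)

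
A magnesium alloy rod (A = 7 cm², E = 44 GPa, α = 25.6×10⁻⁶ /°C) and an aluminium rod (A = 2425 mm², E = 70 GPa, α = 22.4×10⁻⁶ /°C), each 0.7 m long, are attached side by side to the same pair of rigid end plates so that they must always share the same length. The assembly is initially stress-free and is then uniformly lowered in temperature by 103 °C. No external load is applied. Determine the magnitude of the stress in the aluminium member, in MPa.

σ ≈ 3.54 MPa (compressive)

Both members must finish at the same length. With the larger α, the magnesium alloy tends to over-contract; the plates restrain it, putting the magnesium alloy in tension and the aluminium in compression. With no external load the two internal forces are equal and opposite, magnitude P.
Setting the final lengths equal and cancelling L: (α₁ − α₂)ΔT = P/(A₁E₁) + P/(A₂E₂).
|α₁ − α₂|·ΔT = 3.2×10⁻⁶ × 103 = 0.0003296.
1/(A₁E₁) + 1/(A₂E₂) = 1/(700×44×10³) + 1/(2425×70×10³) = 3.836×10⁻⁸ N⁻¹.
So P = 0.0003296 / 3.836×10⁻⁸ = 8.593 kN.
σ_{aluminium} = P/A₂ = 8593/2425 = 3.543 MPa, compressive.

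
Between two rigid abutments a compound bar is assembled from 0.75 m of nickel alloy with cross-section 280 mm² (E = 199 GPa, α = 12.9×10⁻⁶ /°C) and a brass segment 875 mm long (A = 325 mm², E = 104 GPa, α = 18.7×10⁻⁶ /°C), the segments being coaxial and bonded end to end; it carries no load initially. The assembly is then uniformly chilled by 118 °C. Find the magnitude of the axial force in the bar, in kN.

If the supports were absent, the total length change would be Σ αᵢΔT Lᵢ = 12.9×10⁻⁶×118×750 + 18.7×10⁻⁶×118×875 = 3.072 mm.
The rigid supports impose zero overall length change; the single axial force P common to all segments must satisfy P Σ Lᵢ/(AᵢEᵢ) = δ_free.
The series flexibility is Σ Lᵢ/(AᵢEᵢ) = 750/(280×199×10³) + 875/(325×104×10³) = 3.935×10⁻⁵ mm/N.
So P = 3.072 / 3.935×10⁻⁵ = 78.08 kN, tensile.

P ≈ 78.1 kN (tensile)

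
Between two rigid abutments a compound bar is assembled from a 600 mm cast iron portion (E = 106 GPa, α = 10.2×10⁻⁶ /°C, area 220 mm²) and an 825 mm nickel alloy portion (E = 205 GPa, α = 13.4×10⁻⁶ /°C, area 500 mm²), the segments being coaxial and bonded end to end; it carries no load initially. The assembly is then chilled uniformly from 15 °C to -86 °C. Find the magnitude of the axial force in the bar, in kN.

If the supports were absent, the total length change would be Σ αᵢΔT Lᵢ = 10.2×10⁻⁶×101×600 + 13.4×10⁻⁶×101×825 = 1.735 mm.
The rigid supports impose zero overall length change; the single axial force P common to all segments must satisfy P Σ Lᵢ/(AᵢEᵢ) = δ_free.
The series flexibility is Σ Lᵢ/(AᵢEᵢ) = 600/(220×106×10³) + 825/(500×205×10³) = 3.378×10⁻⁵ mm/N.
Hence P = δ_free / Σ(L/AE) = 1.735/3.378×10⁻⁵ = 51.36 kN (tensile).

P ≈ 51.4 kN (tensile)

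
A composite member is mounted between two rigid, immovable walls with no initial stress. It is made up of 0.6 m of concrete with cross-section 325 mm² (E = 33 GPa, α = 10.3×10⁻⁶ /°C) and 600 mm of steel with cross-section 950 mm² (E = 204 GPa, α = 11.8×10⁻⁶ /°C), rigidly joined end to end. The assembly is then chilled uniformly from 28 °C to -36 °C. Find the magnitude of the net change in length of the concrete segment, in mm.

Free thermal contraction of the whole bar: Σ αᵢΔT Lᵢ = 10.3×10⁻⁶×64×600 + 11.8×10⁻⁶×64×600 = 0.8486 mm.
The walls prevent any net length change, so an axial force P (same in every segment) develops. Compatibility: P · Σ Lᵢ/(AᵢEᵢ) = δ_free.
The series flexibility is Σ Lᵢ/(AᵢEᵢ) = 600/(325×33×10³) + 600/(950×204×10³) = 5.904×10⁻⁵ mm/N.
P = 0.8486 / 5.904×10⁻⁵ = 14370 N = 14.37 kN, tensile.
For the concrete segment, free thermal change = 10.3×10⁻⁶×64×600 = 0.3955 mm and elastic change from P = 14370×600/(325×33×10³) = 0.8041 mm; these oppose, so the net change is 0.409 mm (segment lengthens).

|ΔL| ≈ 0.409 mm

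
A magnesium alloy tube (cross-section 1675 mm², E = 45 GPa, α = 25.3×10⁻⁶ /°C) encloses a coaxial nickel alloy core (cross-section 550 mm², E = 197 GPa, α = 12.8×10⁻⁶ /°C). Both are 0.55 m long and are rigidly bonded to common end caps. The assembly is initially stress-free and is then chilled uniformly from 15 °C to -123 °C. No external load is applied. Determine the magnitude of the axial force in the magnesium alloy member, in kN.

Equilibrium of a rigid end plate with no external load gives equal and opposite internal forces ±P in the two members. Since α_{magnesium alloy} > α_{nickel alloy}, cooling drives the magnesium alloy into tension and the nickel alloy into compression.
Compatibility of the two members (thermal + elastic change equal): (α₁ − α₂)ΔT = P·[1/(A₁E₁) + 1/(A₂E₂)].
|α₁ − α₂|·ΔT = 12.5×10⁻⁶ × 138 = 0.001725.
1/(A₁E₁) + 1/(A₂E₂) = 1/(1675×45×10³) + 1/(550×197×10³) = 2.25×10⁻⁸ N⁻¹.
So P = 0.001725 / 2.25×10⁻⁸ = 76.68 kN.

P ≈ 76.7 kN (tensile in the magnesium alloy)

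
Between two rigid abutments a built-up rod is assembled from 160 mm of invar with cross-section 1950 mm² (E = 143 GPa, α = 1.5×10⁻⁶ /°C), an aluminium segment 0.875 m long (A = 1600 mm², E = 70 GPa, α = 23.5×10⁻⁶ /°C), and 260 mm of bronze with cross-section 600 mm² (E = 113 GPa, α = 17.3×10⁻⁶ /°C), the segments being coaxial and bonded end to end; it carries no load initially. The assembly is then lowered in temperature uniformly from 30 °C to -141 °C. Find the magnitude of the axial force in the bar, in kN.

If the supports were absent, the total length change would be Σ αᵢΔT Lᵢ = 1.5×10⁻⁶×171×160 + 23.5×10⁻⁶×171×875 + 17.3×10⁻⁶×171×260 = 4.326 mm.
The rigid supports impose zero overall length change; the single axial force P common to all segments must satisfy P Σ Lᵢ/(AᵢEᵢ) = δ_free.
The series flexibility is Σ Lᵢ/(AᵢEᵢ) = 160/(1950×143×10³) + 875/(1600×70×10³) + 260/(600×113×10³) = 1.222×10⁻⁵ mm/N.
Hence P = δ_free / Σ(L/AE) = 4.326/1.222×10⁻⁵ = 354 kN (tensile).

P ≈ 354 kN (tensile)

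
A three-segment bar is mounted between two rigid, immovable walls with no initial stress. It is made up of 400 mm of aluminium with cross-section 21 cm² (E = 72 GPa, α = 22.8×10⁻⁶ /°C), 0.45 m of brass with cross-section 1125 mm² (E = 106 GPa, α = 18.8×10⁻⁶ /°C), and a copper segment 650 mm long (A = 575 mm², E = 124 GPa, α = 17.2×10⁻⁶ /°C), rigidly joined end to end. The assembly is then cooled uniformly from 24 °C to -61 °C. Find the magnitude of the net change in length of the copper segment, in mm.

|ΔL| ≈ 0.484 mm

If the supports were absent, the total length change would be Σ αᵢΔT Lᵢ = 22.8×10⁻⁶×85×400 + 18.8×10⁻⁶×85×450 + 17.2×10⁻⁶×85×650 = 2.445 mm.
The walls prevent any net length change, so an axial force P (same in every segment) develops. Compatibility: P · Σ Lᵢ/(AᵢEᵢ) = δ_free.
The series flexibility is Σ Lᵢ/(AᵢEᵢ) = 400/(2100×72×10³) + 450/(1125×106×10³) + 650/(575×124×10³) = 1.554×10⁻⁵ mm/N.
Hence P = δ_free / Σ(L/AE) = 2.445/1.554×10⁻⁵ = 157.4 kN (tensile).
For the copper segment, free thermal change = 17.2×10⁻⁶×85×650 = 0.9503 mm and elastic change from P = 157400×650/(575×124×10³) = 1.435 mm; these oppose, so the net change is 0.484 mm (segment lengthens).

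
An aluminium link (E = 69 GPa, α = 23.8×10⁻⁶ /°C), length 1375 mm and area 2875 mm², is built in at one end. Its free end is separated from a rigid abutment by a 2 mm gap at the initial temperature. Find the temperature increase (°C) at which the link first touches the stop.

The gap closes when αΔT L = 2 mm, since the link is still unstressed at that instant.
So ΔT = g/(αL) = 2/(23.8×10⁻⁶ × 1375) = 61.12 °C.

ΔT ≈ 61.1 °C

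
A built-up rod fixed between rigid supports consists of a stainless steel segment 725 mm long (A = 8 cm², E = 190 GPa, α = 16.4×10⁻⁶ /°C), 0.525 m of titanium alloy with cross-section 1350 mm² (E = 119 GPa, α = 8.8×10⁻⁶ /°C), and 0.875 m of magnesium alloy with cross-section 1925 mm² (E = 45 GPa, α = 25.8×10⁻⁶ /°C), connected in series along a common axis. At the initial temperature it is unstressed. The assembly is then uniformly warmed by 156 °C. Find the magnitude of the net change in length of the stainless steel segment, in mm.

|ΔL| ≈ 0.252 mm

Free thermal expansion of the whole bar: Σ αᵢΔT Lᵢ = 16.4×10⁻⁶×156×725 + 8.8×10⁻⁶×156×525 + 25.8×10⁻⁶×156×875 = 6.097 mm.
Since the ends are fixed, an axial force P builds up, equal in every segment, with P · Σ Lᵢ/(AᵢEᵢ) = δ_free.
Σ Lᵢ/(AᵢEᵢ) = 725/(800×190×10³) + 525/(1350×119×10³) + 875/(1925×45×10³) = 1.814×10⁻⁵ mm/N.
So P = 6.097 / 1.814×10⁻⁵ = 336.1 kN, compressive.
For the stainless steel segment, free thermal change = 16.4×10⁻⁶×156×725 = 1.855 mm and elastic change from P = 336100×725/(800×190×10³) = 1.603 mm; these oppose, so the net change is 0.252 mm (segment lengthens).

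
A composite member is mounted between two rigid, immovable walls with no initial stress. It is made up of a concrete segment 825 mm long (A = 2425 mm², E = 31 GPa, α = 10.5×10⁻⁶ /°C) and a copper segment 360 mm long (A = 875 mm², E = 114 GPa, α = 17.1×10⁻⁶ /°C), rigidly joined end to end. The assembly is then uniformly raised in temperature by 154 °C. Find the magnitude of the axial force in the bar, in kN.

Free thermal expansion of the whole bar: Σ αᵢΔT Lᵢ = 10.5×10⁻⁶×154×825 + 17.1×10⁻⁶×154×360 = 2.282 mm.
Since the ends are fixed, an axial force P builds up, equal in every segment, with P · Σ Lᵢ/(AᵢEᵢ) = δ_free.
Σ Lᵢ/(AᵢEᵢ) = 825/(2425×31×10³) + 360/(875×114×10³) = 1.458×10⁻⁵ mm/N.
Hence P = δ_free / Σ(L/AE) = 2.282/1.458×10⁻⁵ = 156.5 kN (compressive).

P ≈ 156 kN (compressive)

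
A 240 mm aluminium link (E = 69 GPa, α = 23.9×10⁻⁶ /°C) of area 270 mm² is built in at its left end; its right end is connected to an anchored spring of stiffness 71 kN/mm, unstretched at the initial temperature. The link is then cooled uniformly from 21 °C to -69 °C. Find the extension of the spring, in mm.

δ ≈ 0.27 mm

Free thermal contraction: δ_free = αΔT L = 23.9×10⁻⁶ × 90 × 240 = 0.5162 mm.
With a force P in the spring, the elastic change of the link is PL/(AE) and that of the spring is P/k; compatibility requires their sum to equal δ_free.
P [ L/(AE) + 1/k ] = δ_free → P [ 240/(270×69×10³) + 1/(71×10³) ] = 0.5162.
P = 0.5162 / 2.697×10⁻⁵ = 19140 N.
Spring extension = P/k = 19140/(71×10³) = 0.2696 mm.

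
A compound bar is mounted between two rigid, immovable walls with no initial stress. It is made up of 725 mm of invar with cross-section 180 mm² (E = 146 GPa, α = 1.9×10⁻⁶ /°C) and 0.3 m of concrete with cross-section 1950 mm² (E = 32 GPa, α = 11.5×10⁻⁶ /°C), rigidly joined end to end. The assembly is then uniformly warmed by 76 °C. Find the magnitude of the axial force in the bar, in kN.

With the walls removed the bar would change length by δ_free = Σ αᵢΔT Lᵢ = 1.9×10⁻⁶×76×725 + 11.5×10⁻⁶×76×300 = 0.3669 mm.
Since the ends are fixed, an axial force P builds up, equal in every segment, with P · Σ Lᵢ/(AᵢEᵢ) = δ_free.
The series flexibility is Σ Lᵢ/(AᵢEᵢ) = 725/(180×146×10³) + 300/(1950×32×10³) = 3.24×10⁻⁵ mm/N.
So P = 0.3669 / 3.24×10⁻⁵ = 11.33 kN, compressive.

P ≈ 11.3 kN (compressive)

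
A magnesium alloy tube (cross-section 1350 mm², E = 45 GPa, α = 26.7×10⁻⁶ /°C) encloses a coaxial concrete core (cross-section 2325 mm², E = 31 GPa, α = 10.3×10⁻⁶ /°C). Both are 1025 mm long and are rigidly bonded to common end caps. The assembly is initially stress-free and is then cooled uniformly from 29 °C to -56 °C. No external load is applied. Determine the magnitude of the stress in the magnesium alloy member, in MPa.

Both members must finish at the same length. With the larger α, the magnesium alloy tends to over-contract; the plates restrain it, putting the magnesium alloy in tension and the concrete in compression. With no external load the two internal forces are equal and opposite, magnitude P.
Equating the net (thermal + elastic) strains gives |α₁ − α₂|·ΔT = P·[1/(A₁E₁) + 1/(A₂E₂)].
|α₁ − α₂|·ΔT = 16.4×10⁻⁶ × 85 = 0.001394.
1/(A₁E₁) + 1/(A₂E₂) = 1/(1350×45×10³) + 1/(2325×31×10³) = 3.034×10⁻⁸ N⁻¹.
So P = 0.001394 / 3.034×10⁻⁸ = 45.95 kN.
σ_{magnesium alloy} = P/A₁ = 45950/1350 = 34.04 MPa, tensile.

σ ≈ 34 MPa (tensile)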